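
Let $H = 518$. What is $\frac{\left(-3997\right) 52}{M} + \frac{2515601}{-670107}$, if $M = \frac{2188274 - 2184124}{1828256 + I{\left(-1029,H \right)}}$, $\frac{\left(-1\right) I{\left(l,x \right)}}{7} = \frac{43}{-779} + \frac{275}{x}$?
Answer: $- \frac{3967211316053728784}{43327108299} \approx -9.1564 \cdot 10^{7}$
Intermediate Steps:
$I{\left(l,x \right)} = \frac{301}{779} - \frac{1925}{x}$ ($I{\left(l,x \right)} = - 7 \left(\frac{43}{-779} + \frac{275}{x}\right) = - 7 \left(43 \left(- \frac{1}{779}\right) + \frac{275}{x}\right) = - 7 \left(- \frac{43}{779} + \frac{275}{x}\right) = \frac{301}{779} - \frac{1925}{x}$)
$M = \frac{9569236}{4215658137}$ ($M = \frac{2188274 - 2184124}{1828256 + \left(\frac{301}{779} - \frac{1925}{518}\right)} = \frac{4150}{1828256 + \left(\frac{301}{779} - \frac{275}{74}\right)} = \frac{4150}{1828256 - \frac{191951}{57646}} = \frac{4150}{\frac{105391453425}{57646}} = 4150 \cdot \frac{57646}{105391453425} = \frac{9569236}{4215658137} \approx 0.0022699$)
$\frac{\left(-3997\right) 52}{M} + \frac{2515601}{-670107} = \frac{\left(-3997\right) 52}{\frac{9569236}{4215658137}} + \frac{2515601}{-670107} = \left(-207844\right) \frac{4215658137}{9569236} + 2515601 \left(- \frac{1}{670107}\right) = - \frac{219049812456657}{2392309} - \frac{2515601}{670107} = - \frac{3967211316053728784}{43327108299}$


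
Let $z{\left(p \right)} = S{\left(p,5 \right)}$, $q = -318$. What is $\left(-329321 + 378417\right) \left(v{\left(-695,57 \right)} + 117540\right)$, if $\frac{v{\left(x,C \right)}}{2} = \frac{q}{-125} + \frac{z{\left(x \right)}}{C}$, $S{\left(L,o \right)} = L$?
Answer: $\frac{2163673645168}{375} \approx 5.7698 \cdot 10^{9}$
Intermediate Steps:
$z{\left(p \right)} = p$
$v{\left(x,C \right)} = \frac{636}{125} + \frac{2 x}{C}$ ($v{\left(x,C \right)} = 2 \left(- \frac{318}{-125} + \frac{x}{C}\right) = 2 \left(\left(-318\right) \left(- \frac{1}{125}\right) + \frac{x}{C}\right) = 2 \left(\frac{318}{125} + \frac{x}{C}\right) = \frac{636}{125} + \frac{2 x}{C}$)
$\left(-329321 + 378417\right) \left(v{\left(-695,57 \right)} + 117540\right) = \left(-329321 + 378417\right) \left(\left(\frac{636}{125} + 2 \left(-695\right) \frac{1}{57}\right) + 117540\right) = 49096 \left(\left(\frac{636}{125} + 2 \left(-695\right) \frac{1}{57}\right) + 117540\right) = 49096 \left(\left(\frac{636}{125} - \frac{1390}{57}\right) + 117540\right) = 49096 \left(- \frac{137498}{7125} + 117540\right) = 49096 \cdot \frac{837335002}{7125} = \frac{2163673645168}{375}$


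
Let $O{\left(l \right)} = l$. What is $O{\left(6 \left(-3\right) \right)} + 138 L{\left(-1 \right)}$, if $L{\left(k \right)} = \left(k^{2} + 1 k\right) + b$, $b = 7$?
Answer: $948$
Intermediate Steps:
$L{\left(k \right)} = 7 + k + k^{2}$ ($L{\left(k \right)} = \left(k^{2} + 1 k\right) + 7 = \left(k^{2} + k\right) + 7 = \left(k + k^{2}\right) + 7 = 7 + k + k^{2}$)
$O{\left(6 \left(-3\right) \right)} + 138 L{\left(-1 \right)} = 6 \left(-3\right) + 138 \left(7 - 1 + \left(-1\right)^{2}\right) = -18 + 138 \left(7 - 1 + 1\right) = -18 + 138 \cdot 7 = -18 + 966 = 948$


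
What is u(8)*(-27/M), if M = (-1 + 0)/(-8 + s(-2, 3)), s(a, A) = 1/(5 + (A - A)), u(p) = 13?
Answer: -13689/5 ≈ -2737.8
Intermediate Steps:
s(a, A) = 1/5 (s(a, A) = 1/(5 + 0) = 1/5)
M = 5/39 (M = (-1 + 0)/(-8 + 1/5) = -1/(-39/5) = -1*(-5/39) = 5/39 ≈ 0.12821)
u(8)*(-27/M) = 13*(-27/5/39) = 13*(-27*39/5) = 13*(-1053/5) = -13689/5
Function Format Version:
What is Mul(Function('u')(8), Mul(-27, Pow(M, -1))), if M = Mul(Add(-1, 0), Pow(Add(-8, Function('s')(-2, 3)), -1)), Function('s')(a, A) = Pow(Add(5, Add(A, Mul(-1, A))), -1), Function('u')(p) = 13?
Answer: Rational(-13689, 5) ≈ -2737.8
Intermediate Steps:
Function('s')(a, A) = Rational(1, 5) (Function('s')(a, A) = Pow(Add(5, 0), -1) = Pow(5, -1) = Rational(1, 5))
M = Rational(5, 39) (M = Mul(Add(-1, 0), Pow(Add(-8, Rational(1, 5)), -1)) = Mul(-1, Pow(Rational(-39, 5), -1)) = Mul(-1, Rational(-5, 39)) = Rational(5, 39) ≈ 0.12821)
Mul(Function('u')(8), Mul(-27, Pow(M, -1))) = Mul(13, Mul(-27, Pow(Rational(5, 39), -1))) = Mul(13, Mul(-27, Rational(39, 5))) = Mul(13, Rational(-1053, 5)) = Rational(-13689, 5)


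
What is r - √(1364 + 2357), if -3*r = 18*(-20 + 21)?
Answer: -67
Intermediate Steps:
r = -6 (r = -6*(-20 + 21) = -6 ≈ -6.0000)
r - √(1364 + 2357) = -6 - √(1364 + 2357) = -6 - √3721 = -6 - 1*61 = -6 - 61 = -67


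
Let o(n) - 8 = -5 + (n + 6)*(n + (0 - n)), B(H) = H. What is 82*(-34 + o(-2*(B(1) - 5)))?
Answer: -2542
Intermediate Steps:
o(n) = 3 (o(n) = 8 + (-5 + (n + 6)*(n + (0 - n))) = 8 + (-5 + (6 + n)*(n - n)) = 8 + (-5 + (6 + n)*0) = 8 + (-5 + 0) = 8 - 5 = 3)
82*(-34 + o(-2*(B(1) - 5))) = 82*(-34 + 3) = 82*(-31) = -2542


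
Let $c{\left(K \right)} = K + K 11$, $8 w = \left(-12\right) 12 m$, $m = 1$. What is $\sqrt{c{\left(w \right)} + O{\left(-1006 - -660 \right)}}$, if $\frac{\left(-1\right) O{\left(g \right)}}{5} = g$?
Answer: $\sqrt{1514} \approx 38.91$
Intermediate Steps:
$O{\left(g \right)} = - 5 g$
$w = -18$ ($w = \frac{\left(-12\right) 12 \cdot 1}{8} = \frac{\left(-144\right) 1}{8} = \frac{1}{8} \left(-144\right) = -18$)
$c{\left(K \right)} = 12 K$ ($c{\left(K \right)} = K + 11 K = 12 K$)
$\sqrt{c{\left(w \right)} + O{\left(-1006 - -660 \right)}} = \sqrt{12 \left(-18\right) - 5 \left(-1006 - -660\right)} = \sqrt{-216 - 5 \left(-1006 + 660\right)} = \sqrt{-216 - -1730} = \sqrt{-216 + 1730} = \sqrt{1514}$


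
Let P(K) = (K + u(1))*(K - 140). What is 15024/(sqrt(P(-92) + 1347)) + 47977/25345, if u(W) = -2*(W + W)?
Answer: 47977/25345 + 5008*sqrt(23619)/7873 ≈ 99.651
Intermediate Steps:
u(W) = -4*W
P(K) = (-140 + K)*(-4 + K) (P(K) = (K - 4*1)*(K - 140) = (K - 4)*(-140 + K) = (-4 + K)*(-140 + K) = (-140 + K)*(-4 + K))
15024/(sqrt(P(-92) + 1347)) + 47977/25345 = 15024/(sqrt((560 + (-92)**2 - 144*(-92)) + 1347)) + 47977/25345 = 15024/(sqrt((560 + 8464 + 13248) + 1347)) + 47977*(1/25345) = 15024/(sqrt(22272 + 1347)) + 47977/25345 = 15024/(sqrt(23619)) + 47977/25345 = 15024*(sqrt(23619)/23619) + 47977/25345 = 5008*sqrt(23619)/7873 + 47977/25345 = 47977/25345 + 5008*sqrt(23619)/7873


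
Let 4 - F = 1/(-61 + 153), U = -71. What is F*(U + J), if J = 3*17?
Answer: -1835/23 ≈ -79.783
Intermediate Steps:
F = 367/92 (F = 4 - 1/(-61 + 153) = 4 - 1/92 = 367/92 ≈ 3.9891)
J = 51
F*(U + J) = 367*(-71 + 51)/92 = (367/92)*(-20) = -1835/23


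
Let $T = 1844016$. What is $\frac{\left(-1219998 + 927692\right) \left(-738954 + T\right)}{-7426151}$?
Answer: $\frac{323016252972}{7426151} \approx 43497.0$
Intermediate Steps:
$\frac{\left(-1219998 + 927692\right) \left(-738954 + T\right)}{-7426151} = \frac{\left(-1219998 + 927692\right) \left(-738954 + 1844016\right)}{-7426151} = \left(-292306\right) 1105062 \left(- \frac{1}{7426151}\right) = \left(-323016252972\right) \left(- \frac{1}{7426151}\right) = \frac{323016252972}{7426151}$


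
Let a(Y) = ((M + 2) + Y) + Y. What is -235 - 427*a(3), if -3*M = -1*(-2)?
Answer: -10099/3 ≈ -3366.3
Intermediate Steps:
M = -⅔ (M = -(-1)*(-2)/3 = -⅓*2 = -⅔ ≈ -0.66667)
a(Y) = 4/3 + 2*Y (a(Y) = ((-⅔ + 2) + Y) + Y = (4/3 + Y) + Y = 4/3 + 2*Y)
-235 - 427*a(3) = -235 - 427*(4/3 + 2*3) = -235 - 427*(4/3 + 6) = -235 - 427*22/3 = -235 - 9394/3 = -10099/3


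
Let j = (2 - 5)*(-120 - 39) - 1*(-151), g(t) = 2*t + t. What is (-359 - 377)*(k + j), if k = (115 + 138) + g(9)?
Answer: -668288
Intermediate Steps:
g(t) = 3*t
j = 628 (j = -3*(-159) + 151 = 477 + 151 = 628)
k = 280 (k = (115 + 138) + 3*9 = 253 + 27 = 280)
(-359 - 377)*(k + j) = (-359 - 377)*(280 + 628) = -736*908 = -668288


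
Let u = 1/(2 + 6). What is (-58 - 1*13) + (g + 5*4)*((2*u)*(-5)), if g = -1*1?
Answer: -379/4 ≈ -94.750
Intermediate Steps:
u = ⅛ (u = 1/8 = ⅛ ≈ 0.12500)
g = -1
(-58 - 1*13) + (g + 5*4)*((2*u)*(-5)) = (-58 - 1*13) + (-1 + 5*4)*((2*(⅛))*(-5)) = (-58 - 13) + (-1 + 20)*((¼)*(-5)) = -71 + 19*(-5/4) = -71 - 95/4 = -379/4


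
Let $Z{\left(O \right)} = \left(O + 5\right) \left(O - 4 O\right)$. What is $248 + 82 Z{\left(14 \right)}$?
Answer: $-65188$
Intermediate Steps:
$Z{\left(O \right)} = - 3 O \left(5 + O\right)$ ($Z{\left(O \right)} = \left(5 + O\right) \left(- 3 O\right) = - 3 O \left(5 + O\right)$)
$248 + 82 Z{\left(14 \right)} = 248 + 82 \left(\left(-3\right) 14 \left(5 + 14\right)\right) = 248 + 82 \left(\left(-3\right) 14 \cdot 19\right) = 248 + 82 \left(-798\right) = 248 - 65436 = -65188$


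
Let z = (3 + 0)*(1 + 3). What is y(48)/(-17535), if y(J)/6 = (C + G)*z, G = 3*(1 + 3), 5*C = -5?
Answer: -264/5845 ≈ -0.045167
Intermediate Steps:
C = -1 (C = (⅕)*(-5) = -1)
G = 12 (G = 3*4 = 12)
z = 12 (z = 3*4 = 12)
y(J) = 792 (y(J) = 6*((-1 + 12)*12) = 6*(11*12) = 6*132 = 792)
y(48)/(-17535) = 792/(-17535) = 792*(-1/17535) = -264/5845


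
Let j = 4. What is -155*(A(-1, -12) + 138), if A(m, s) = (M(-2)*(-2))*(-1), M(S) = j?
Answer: -22630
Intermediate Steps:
M(S) = 4
A(m, s) = 8 (A(m, s) = (4*(-2))*(-1) = -8*(-1) = 8)
-155*(A(-1, -12) + 138) = -155*(8 + 138) = -155*146 = -22630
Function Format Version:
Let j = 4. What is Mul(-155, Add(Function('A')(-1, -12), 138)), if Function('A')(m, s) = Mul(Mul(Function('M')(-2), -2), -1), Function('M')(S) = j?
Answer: -22630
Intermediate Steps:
Function('M')(S) = 4
Function('A')(m, s) = 8 (Function('A')(m, s) = Mul(Mul(4, -2), -1) = Mul(-8, -1) = 8)
Mul(-155, Add(Function('A')(-1, -12), 138)) = Mul(-155, Add(8, 138)) = Mul(-155, 146) = -22630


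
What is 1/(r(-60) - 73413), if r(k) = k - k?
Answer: -1/73413 ≈ -1.3622e-5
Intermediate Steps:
r(k) = 0
1/(r(-60) - 73413) = 1/(0 - 73413) = 1/(-73413) = -1/73413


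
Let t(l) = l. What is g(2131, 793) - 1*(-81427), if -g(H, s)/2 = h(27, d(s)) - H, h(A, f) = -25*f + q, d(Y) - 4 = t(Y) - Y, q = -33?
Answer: 85955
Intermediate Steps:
d(Y) = 4 (d(Y) = 4 + (Y - Y) = 4 + 0 = 4)
h(A, f) = -33 - 25*f (h(A, f) = -25*f - 33 = -33 - 25*f)
g(H, s) = 266 + 2*H (g(H, s) = -2*((-33 - 25*4) - H) = -2*((-33 - 100) - H) = -2*(-133 - H) = 266 + 2*H)
g(2131, 793) - 1*(-81427) = (266 + 2*2131) - 1*(-81427) = (266 + 4262) + 81427 = 4528 + 81427 = 85955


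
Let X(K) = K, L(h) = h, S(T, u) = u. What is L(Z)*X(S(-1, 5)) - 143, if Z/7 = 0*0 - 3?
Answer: -248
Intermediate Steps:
Z = -21 (Z = 7*(0*0 - 3) = 7*(0 - 3) = 7*(-3) = -21)
L(Z)*X(S(-1, 5)) - 143 = -21*5 - 143 = -105 - 143 = -248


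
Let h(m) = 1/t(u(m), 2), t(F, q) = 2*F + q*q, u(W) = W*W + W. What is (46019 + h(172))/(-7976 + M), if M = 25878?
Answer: 2738866805/1065455432 ≈ 2.5706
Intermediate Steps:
u(W) = W + W² (u(W) = W² + W = W + W²)
t(F, q) = q² + 2*F (t(F, q) = 2*F + q² = q² + 2*F)
h(m) = 1/(4 + 2*m*(1 + m)) (h(m) = 1/(2² + 2*(m*(1 + m))) = 1/(4 + 2*m*(1 + m)))
(46019 + h(172))/(-7976 + M) = (46019 + 1/(2*(2 + 172*(1 + 172))))/(-7976 + 25878) = (46019 + 1/(2*(2 + 172*173)))/17902 = (46019 + 1/(2*(2 + 29756)))*(1/17902) = (46019 + (½)/29758)*(1/17902) = (46019 + (½)*(1/29758))*(1/17902) = (46019 + 1/59516)*(1/17902) = (2738866805/59516)*(1/17902) = 2738866805/1065455432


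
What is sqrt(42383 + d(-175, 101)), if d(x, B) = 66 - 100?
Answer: sqrt(42349) ≈ 205.79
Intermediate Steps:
d(x, B) = -34
sqrt(42383 + d(-175, 101)) = sqrt(42383 - 34) = sqrt(42349)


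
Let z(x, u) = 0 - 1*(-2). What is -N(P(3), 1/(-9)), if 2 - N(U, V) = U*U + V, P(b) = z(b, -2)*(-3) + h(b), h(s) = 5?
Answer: -10/9 ≈ -1.1111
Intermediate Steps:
z(x, u) = 2 (z(x, u) = 0 + 2 = 2)
P(b) = -1 (P(b) = 2*(-3) + 5 = -6 + 5 = -1)
N(U, V) = 2 - V - U² (N(U, V) = 2 - (U*U + V) = 2 - (U² + V) = 2 - (V + U²) = 2 + (-V - U²) = 2 - V - U²)
-N(P(3), 1/(-9)) = -(2 - 1/(-9) - 1*(-1)²) = -(2 - 1*(-⅑) - 1*1) = -(2 + ⅑ - 1) = -1*10/9 = -10/9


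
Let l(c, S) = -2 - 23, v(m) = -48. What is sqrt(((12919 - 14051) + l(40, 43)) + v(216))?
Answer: I*sqrt(1205) ≈ 34.713*I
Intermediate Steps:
l(c, S) = -25
sqrt(((12919 - 14051) + l(40, 43)) + v(216)) = sqrt(((12919 - 14051) - 25) - 48) = sqrt((-1132 - 25) - 48) = sqrt(-1157 - 48) = sqrt(-1205) = I*sqrt(1205)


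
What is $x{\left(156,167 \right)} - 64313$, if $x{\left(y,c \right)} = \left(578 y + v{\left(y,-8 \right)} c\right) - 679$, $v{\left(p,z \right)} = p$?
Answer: $51228$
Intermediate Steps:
$x{\left(y,c \right)} = -679 + 578 y + c y$ ($x{\left(y,c \right)} = \left(578 y + y c\right) - 679 = \left(578 y + c y\right) - 679 = -679 + 578 y + c y$)
$x{\left(156,167 \right)} - 64313 = \left(-679 + 578 \cdot 156 + 167 \cdot 156\right) - 64313 = \left(-679 + 90168 + 26052\right) - 64313 = 115541 - 64313 = 51228$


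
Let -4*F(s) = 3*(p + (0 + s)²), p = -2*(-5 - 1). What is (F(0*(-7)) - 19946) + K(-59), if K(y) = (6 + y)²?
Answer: -17146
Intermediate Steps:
p = 12 (p = -2*(-6) = 12)
F(s) = -9 - 3*s²/4 (F(s) = -3*(12 + (0 + s)²)/4 = -3*(12 + s²)/4 = -(36 + 3*s²)/4 = -9 - 3*s²/4)
(F(0*(-7)) - 19946) + K(-59) = ((-9 - 3*(0*(-7))²/4) - 19946) + (6 - 59)² = ((-9 - ¾*0²) - 19946) + (-53)² = ((-9 - ¾*0) - 19946) + 2809 = ((-9 + 0) - 19946) + 2809 = (-9 - 19946) + 2809 = -19955 + 2809 = -17146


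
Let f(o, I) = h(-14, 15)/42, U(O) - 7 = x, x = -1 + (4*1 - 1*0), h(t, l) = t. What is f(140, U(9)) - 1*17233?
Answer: -51700/3 ≈ -17233.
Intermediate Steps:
x = 3 (x = -1 + (4 + 0) = -1 + 4 = 3)
U(O) = 10 (U(O) = 7 + 3 = 10)
f(o, I) = -1/3 (f(o, I) = -14/42 = -14*1/42 = -1/3)
f(140, U(9)) - 1*17233 = -1/3 - 1*17233 = -1/3 - 17233 = -51700/3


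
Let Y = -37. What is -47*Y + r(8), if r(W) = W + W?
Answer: 1755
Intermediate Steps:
r(W) = 2*W
-47*Y + r(8) = -47*(-37) + 2*8 = 1739 + 16 = 1755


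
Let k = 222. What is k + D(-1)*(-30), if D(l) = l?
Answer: 252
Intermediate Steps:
k + D(-1)*(-30) = 222 - 1*(-30) = 222 + 30 = 252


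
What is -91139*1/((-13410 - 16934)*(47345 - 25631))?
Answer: 91139/658889616 ≈ 0.00013832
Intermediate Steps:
-91139*1/((-13410 - 16934)*(47345 - 25631)) = -91139/(21714*(-30344)) = -91139/(-658889616) = -91139*(-1/658889616) = 91139/658889616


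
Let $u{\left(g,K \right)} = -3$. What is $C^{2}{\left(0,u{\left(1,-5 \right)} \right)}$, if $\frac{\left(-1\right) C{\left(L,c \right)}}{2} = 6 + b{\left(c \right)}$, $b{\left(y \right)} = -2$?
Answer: $64$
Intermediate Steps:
$C{\left(L,c \right)} = -8$ ($C{\left(L,c \right)} = - 2 \left(6 - 2\right) = \left(-2\right) 4 = -8$)
$C^{2}{\left(0,u{\left(1,-5 \right)} \right)} = \left(-8\right)^{2} = 64$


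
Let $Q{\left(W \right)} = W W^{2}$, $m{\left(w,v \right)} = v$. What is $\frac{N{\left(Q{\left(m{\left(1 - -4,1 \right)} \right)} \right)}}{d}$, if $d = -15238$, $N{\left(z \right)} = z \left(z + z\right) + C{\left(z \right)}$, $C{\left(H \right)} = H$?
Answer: $- \frac{3}{15238} \approx -0.00019688$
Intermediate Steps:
$Q{\left(W \right)} = W^{3}$
$N{\left(z \right)} = z + 2 z^{2}$ ($N{\left(z \right)} = z \left(z + z\right) + z = z 2 z + z = 2 z^{2} + z = z + 2 z^{2}$)
$\frac{N{\left(Q{\left(m{\left(1 - -4,1 \right)} \right)} \right)}}{d} = \frac{1^{3} \left(1 + 2 \cdot 1^{3}\right)}{-15238} = 1 \left(1 + 2 \cdot 1\right) \left(- \frac{1}{15238}\right) = 1 \left(1 + 2\right) \left(- \frac{1}{15238}\right) = 1 \cdot 3 \left(- \frac{1}{15238}\right) = 3 \left(- \frac{1}{15238}\right) = - \frac{3}{15238}$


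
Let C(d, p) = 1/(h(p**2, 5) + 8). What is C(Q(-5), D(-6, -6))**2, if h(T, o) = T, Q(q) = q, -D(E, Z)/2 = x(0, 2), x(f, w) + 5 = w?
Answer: 1/1936 ≈ 0.00051653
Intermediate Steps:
x(f, w) = -5 + w
D(E, Z) = 6 (D(E, Z) = -2*(-5 + 2) = -2*(-3) = 6)
C(d, p) = 1/(8 + p**2) (C(d, p) = 1/(p**2 + 8) = 1/(8 + p**2))
C(Q(-5), D(-6, -6))**2 = (1/(8 + 6**2))**2 = (1/(8 + 36))**2 = (1/44)**2 = 1/1936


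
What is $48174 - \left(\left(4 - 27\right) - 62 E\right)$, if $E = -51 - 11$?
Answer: $44353$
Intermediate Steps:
$E = -62$ ($E = -51 + \left(-20 + 9\right) = -51 - 11 = -62$)
$48174 - \left(\left(4 - 27\right) - 62 E\right) = 48174 - \left(\left(4 - 27\right) - -3844\right) = 48174 - \left(\left(4 - 27\right) + 3844\right) = 48174 - \left(-23 + 3844\right) = 48174 - 3821 = 44353$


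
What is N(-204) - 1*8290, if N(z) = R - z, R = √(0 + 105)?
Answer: -8086 + √105 ≈ -8075.8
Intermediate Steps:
R = √105 ≈ 10.247
N(z) = √105 - z
N(-204) - 1*8290 = (√105 - 1*(-204)) - 1*8290 = (√105 + 204) - 8290 = (204 + √105) - 8290 = -8086 + √105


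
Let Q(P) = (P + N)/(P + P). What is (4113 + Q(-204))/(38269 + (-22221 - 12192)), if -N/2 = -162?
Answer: 17479/16388 ≈ 1.0666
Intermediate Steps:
N = 324 (N = -2*(-162) = 324)
Q(P) = (324 + P)/(2*P) (Q(P) = (P + 324)/(P + P) = (324 + P)/((2*P)) = (324 + P)*(1/(2*P)) = (324 + P)/(2*P))
(4113 + Q(-204))/(38269 + (-22221 - 12192)) = (4113 + (1/2)*(324 - 204)/(-204))/(38269 + (-22221 - 12192)) = (4113 + (1/2)*(-1/204)*120)/(38269 - 34413) = (4113 - 5/17)/3856 = (69916/17)*(1/3856) = 17479/16388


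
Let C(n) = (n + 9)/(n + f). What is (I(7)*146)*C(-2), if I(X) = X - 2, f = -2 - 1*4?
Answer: -2555/4 ≈ -638.75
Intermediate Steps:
f = -6 (f = -2 - 4 = -6)
C(n) = (9 + n)/(-6 + n) (C(n) = (n + 9)/(n - 6) = (9 + n)/(-6 + n))
I(X) = -2 + X
(I(7)*146)*C(-2) = ((-2 + 7)*146)*((9 - 2)/(-6 - 2)) = (5*146)*(7/(-8)) = 730*(-1/8*7) = 730*(-7/8) = -2555/4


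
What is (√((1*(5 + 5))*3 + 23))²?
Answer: 53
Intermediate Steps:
(√((1*(5 + 5))*3 + 23))² = (√((1*10)*3 + 23))² = (√(10*3 + 23))² = (√(30 + 23))² = (√53)² = 53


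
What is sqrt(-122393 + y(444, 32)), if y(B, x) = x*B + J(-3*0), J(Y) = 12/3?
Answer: I*sqrt(108181) ≈ 328.91*I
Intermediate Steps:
J(Y) = 4 (J(Y) = 12*(1/3) = 4)
y(B, x) = 4 + B*x (y(B, x) = x*B + 4 = B*x + 4 = 4 + B*x)
sqrt(-122393 + y(444, 32)) = sqrt(-122393 + (4 + 444*32)) = sqrt(-122393 + (4 + 14208)) = sqrt(-122393 + 14212) = sqrt(-108181) = I*sqrt(108181)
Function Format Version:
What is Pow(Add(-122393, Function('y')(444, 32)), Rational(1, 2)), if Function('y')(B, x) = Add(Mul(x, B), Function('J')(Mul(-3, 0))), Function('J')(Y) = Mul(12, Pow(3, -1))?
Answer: Mul(I, Pow(108181, Rational(1, 2))) ≈ Mul(328.91, I)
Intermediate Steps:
Function('J')(Y) = 4 (Function('J')(Y) = Mul(12, Rational(1, 3)) = 4)
Function('y')(B, x) = Add(4, Mul(B, x)) (Function('y')(B, x) = Add(Mul(x, B), 4) = Add(Mul(B, x), 4) = Add(4, Mul(B, x)))
Pow(Add(-122393, Function('y')(444, 32)), Rational(1, 2)) = Pow(Add(-122393, Add(4, Mul(444, 32))), Rational(1, 2)) = Pow(Add(-122393, Add(4, 14208)), Rational(1, 2)) = Pow(Add(-122393, 14212), Rational(1, 2)) = Pow(-108181, Rational(1, 2)) = Mul(I, Pow(108181, Rational(1, 2)))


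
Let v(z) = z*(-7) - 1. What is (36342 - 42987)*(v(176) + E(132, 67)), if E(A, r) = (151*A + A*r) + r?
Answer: -183468450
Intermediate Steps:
v(z) = -1 - 7*z (v(z) = -7*z - 1 = -1 - 7*z)
E(A, r) = r + 151*A + A*r
(36342 - 42987)*(v(176) + E(132, 67)) = (36342 - 42987)*((-1 - 7*176) + (67 + 151*132 + 132*67)) = -6645*((-1 - 1232) + (67 + 19932 + 8844)) = -6645*(-1233 + 28843) = -6645*27610 = -183468450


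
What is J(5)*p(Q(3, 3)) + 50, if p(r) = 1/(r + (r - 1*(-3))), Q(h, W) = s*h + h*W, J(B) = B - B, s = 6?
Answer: 50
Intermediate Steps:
J(B) = 0
Q(h, W) = 6*h + W*h (Q(h, W) = 6*h + h*W = 6*h + W*h)
p(r) = 1/(3 + 2*r) (p(r) = 1/(r + (r + 3)) = 1/(r + (3 + r)) = 1/(3 + 2*r))
J(5)*p(Q(3, 3)) + 50 = 0/(3 + 2*(3*(6 + 3))) + 50 = 0/(3 + 2*(3*9)) + 50 = 0/(3 + 2*27) + 50 = 0/(3 + 54) + 50 = 0/57 + 50 = 0*(1/57) + 50 = 0 + 50 = 50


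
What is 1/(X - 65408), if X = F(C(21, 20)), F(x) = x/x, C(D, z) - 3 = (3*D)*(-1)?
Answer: -1/65407 ≈ -1.5289e-5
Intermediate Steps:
C(D, z) = 3 - 3*D (C(D, z) = 3 + (3*D)*(-1) = 3 - 3*D)
F(x) = 1
X = 1
1/(X - 65408) = 1/(1 - 65408) = 1/(-65407) = -1/65407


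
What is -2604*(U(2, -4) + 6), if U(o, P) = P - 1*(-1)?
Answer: -7812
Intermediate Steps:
U(o, P) = 1 + P (U(o, P) = P + 1 = 1 + P)
-2604*(U(2, -4) + 6) = -2604*((1 - 4) + 6) = -2604*(-3 + 6) = -2604*3 = -434*18 = -7812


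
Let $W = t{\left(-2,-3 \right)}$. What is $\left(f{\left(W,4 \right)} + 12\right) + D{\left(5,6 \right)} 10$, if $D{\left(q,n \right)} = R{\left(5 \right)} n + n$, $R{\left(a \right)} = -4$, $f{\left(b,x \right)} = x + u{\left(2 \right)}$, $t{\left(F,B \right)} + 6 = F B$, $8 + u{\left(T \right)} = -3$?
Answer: $-175$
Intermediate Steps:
$u{\left(T \right)} = -11$ ($u{\left(T \right)} = -8 - 3 = -11$)
$t{\left(F,B \right)} = -6 + B F$ ($t{\left(F,B \right)} = -6 + F B = -6 + B F$)
$W = 0$ ($W = -6 - -6 = -6 + 6 = 0$)
$f{\left(b,x \right)} = -11 + x$ ($f{\left(b,x \right)} = x - 11 = -11 + x$)
$D{\left(q,n \right)} = - 3 n$ ($D{\left(q,n \right)} = - 4 n + n = - 3 n$)
$\left(f{\left(W,4 \right)} + 12\right) + D{\left(5,6 \right)} 10 = \left(\left(-11 + 4\right) + 12\right) + \left(-3\right) 6 \cdot 10 = \left(-7 + 12\right) - 180 = 5 - 180 = -175$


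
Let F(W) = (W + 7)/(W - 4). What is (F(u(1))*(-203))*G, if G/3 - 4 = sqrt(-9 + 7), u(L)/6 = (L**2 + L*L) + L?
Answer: -4350 - 2175*I*sqrt(2)/2 ≈ -4350.0 - 1538.0*I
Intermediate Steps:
u(L) = 6*L + 12*L**2 (u(L) = 6*((L**2 + L*L) + L) = 6*((L**2 + L**2) + L) = 6*(2*L**2 + L) = 6*(L + 2*L**2) = 6*L + 12*L**2)
F(W) = (7 + W)/(-4 + W)
G = 12 + 3*I*sqrt(2) (G = 12 + 3*sqrt(-9 + 7) = 12 + 3*sqrt(-2) = 12 + 3*(I*sqrt(2)) = 12 + 3*I*sqrt(2) ≈ 12.0 + 4.2426*I)
(F(u(1))*(-203))*G = (((7 + 6*1*(1 + 2*1))/(-4 + 6*1*(1 + 2*1)))*(-203))*(12 + 3*I*sqrt(2)) = (((7 + 6*1*(1 + 2))/(-4 + 6*1*(1 + 2)))*(-203))*(12 + 3*I*sqrt(2)) = (((7 + 6*1*3)/(-4 + 6*1*3))*(-203))*(12 + 3*I*sqrt(2)) = (((7 + 18)/(-4 + 18))*(-203))*(12 + 3*I*sqrt(2)) = ((25/14)*(-203))*(12 + 3*I*sqrt(2)) = -725*(12 + 3*I*sqrt(2))/2 = -4350 - 2175*I*sqrt(2)/2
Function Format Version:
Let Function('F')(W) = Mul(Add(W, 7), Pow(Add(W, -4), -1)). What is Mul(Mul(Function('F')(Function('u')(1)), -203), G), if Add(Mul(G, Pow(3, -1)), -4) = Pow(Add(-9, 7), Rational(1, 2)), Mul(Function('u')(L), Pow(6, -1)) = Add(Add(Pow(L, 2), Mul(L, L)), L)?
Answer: Add(-4350, Mul(Rational(-2175, 2), I, Pow(2, Rational(1, 2)))) ≈ Add(-4350.0, Mul(-1538.0, I))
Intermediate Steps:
Function('u')(L) = Add(Mul(6, L), Mul(12, Pow(L, 2))) (Function('u')(L) = Mul(6, Add(Add(Pow(L, 2), Mul(L, L)), L)) = Mul(6, Add(Add(Pow(L, 2), Pow(L, 2)), L)) = Mul(6, Add(Mul(2, Pow(L, 2)), L)) = Mul(6, Add(L, Mul(2, Pow(L, 2)))) = Add(Mul(6, L), Mul(12, Pow(L, 2))))
Function('F')(W) = Mul(Pow(Add(-4, W), -1), Add(7, W)) (Function('F')(W) = Mul(Add(7, W), Pow(Add(-4, W), -1)) = Mul(Pow(Add(-4, W), -1), Add(7, W)))
G = Add(12, Mul(3, I, Pow(2, Rational(1, 2)))) (G = Add(12, Mul(3, Pow(Add(-9, 7), Rational(1, 2)))) = Add(12, Mul(3, Pow(-2, Rational(1, 2)))) = Add(12, Mul(3, Mul(I, Pow(2, Rational(1, 2))))) = Add(12, Mul(3, I, Pow(2, Rational(1, 2)))) ≈ Add(12.000, Mul(4.2426, I)))
Mul(Mul(Function('F')(Function('u')(1)), -203), G) = Mul(Mul(Mul(Pow(Add(-4, Mul(6, 1, Add(1, Mul(2, 1)))), -1), Add(7, Mul(6, 1, Add(1, Mul(2, 1))))), -203), Add(12, Mul(3, I, Pow(2, Rational(1, 2))))) = Mul(Mul(Mul(Pow(Add(-4, Mul(6, 1, Add(1, 2))), -1), Add(7, Mul(6, 1, Add(1, 2)))), -203), Add(12, Mul(3, I, Pow(2, Rational(1, 2))))) = Mul(Mul(Mul(Pow(Add(-4, Mul(6, 1, 3)), -1), Add(7, Mul(6, 1, 3))), -203), Add(12, Mul(3, I, Pow(2, Rational(1, 2))))) = Mul(Mul(Mul(Pow(Add(-4, 18), -1), Add(7, 18)), -203), Add(12, Mul(3, I, Pow(2, Rational(1, 2))))) = Mul(Mul(Mul(Pow(14, -1), 25), -203), Add(12, Mul(3, I, Pow(2, Rational(1, 2))))) = Mul(Mul(Mul(Rational(1, 14), 25), -203), Add(12, Mul(3, I, Pow(2, Rational(1, 2))))) = Mul(Mul(Rational(25, 14), -203), Add(12, Mul(3, I, Pow(2, Rational(1, 2))))) = Mul(Rational(-725, 2), Add(12, Mul(3, I, Pow(2, Rational(1, 2))))) = Add(-4350, Mul(Rational(-2175, 2), I, Pow(2, Rational(1, 2))))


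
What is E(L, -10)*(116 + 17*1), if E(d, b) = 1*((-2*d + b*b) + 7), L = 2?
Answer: 13699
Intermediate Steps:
E(d, b) = 7 + b² - 2*d (E(d, b) = 1*((-2*d + b²) + 7) = 1*((b² - 2*d) + 7) = 1*(7 + b² - 2*d) = 7 + b² - 2*d)
E(L, -10)*(116 + 17*1) = (7 + (-10)² - 2*2)*(116 + 17*1) = (7 + 100 - 4)*(116 + 17) = 103*133 = 13699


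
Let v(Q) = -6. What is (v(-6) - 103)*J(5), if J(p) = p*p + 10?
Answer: -3815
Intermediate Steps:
J(p) = 10 + p² (J(p) = p² + 10 = 10 + p²)
(v(-6) - 103)*J(5) = (-6 - 103)*(10 + 5²) = -109*(10 + 25) = -109*35 = -3815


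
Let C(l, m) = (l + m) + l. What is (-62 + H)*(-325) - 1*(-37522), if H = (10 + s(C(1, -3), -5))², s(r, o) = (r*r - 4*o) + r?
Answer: -234828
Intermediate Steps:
C(l, m) = m + 2*l
s(r, o) = r + r² - 4*o (s(r, o) = (r² - 4*o) + r = r + r² - 4*o)
H = 900 (H = (10 + ((-3 + 2*1) + (-3 + 2*1)² - 4*(-5)))² = (10 + ((-3 + 2) + (-3 + 2)² + 20))² = (10 + (-1 + (-1)² + 20))² = (10 + (-1 + 1 + 20))² = (10 + 20)² = 30² = 900)
(-62 + H)*(-325) - 1*(-37522) = (-62 + 900)*(-325) - 1*(-37522) = 838*(-325) + 37522 = -272350 + 37522 = -234828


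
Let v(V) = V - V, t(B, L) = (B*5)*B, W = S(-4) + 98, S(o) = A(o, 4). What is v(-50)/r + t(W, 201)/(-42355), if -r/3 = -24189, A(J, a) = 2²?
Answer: -10404/8471 ≈ -1.2282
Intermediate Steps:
A(J, a) = 4
S(o) = 4
r = 72567 (r = -3*(-24189) = 72567)
W = 102 (W = 4 + 98 = 102)
t(B, L) = 5*B² (t(B, L) = (5*B)*B = 5*B²)
v(V) = 0
v(-50)/r + t(W, 201)/(-42355) = 0/72567 + (5*102²)/(-42355) = 0*(1/72567) + (5*10404)*(-1/42355) = 0 + 52020*(-1/42355) = 0 - 10404/8471 = -10404/8471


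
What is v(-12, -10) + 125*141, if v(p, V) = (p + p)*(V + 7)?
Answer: 17697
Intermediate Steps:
v(p, V) = 2*p*(7 + V) (v(p, V) = (2*p)*(7 + V) = 2*p*(7 + V))
v(-12, -10) + 125*141 = 2*(-12)*(7 - 10) + 125*141 = 2*(-12)*(-3) + 17625 = 72 + 17625 = 17697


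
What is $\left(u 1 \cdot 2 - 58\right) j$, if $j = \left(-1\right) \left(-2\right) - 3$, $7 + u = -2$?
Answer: $76$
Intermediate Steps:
$u = -9$ ($u = -7 - 2 = -9$)
$j = -1$ ($j = 2 - 3 = -1$)
$\left(u 1 \cdot 2 - 58\right) j = \left(\left(-9\right) 1 \cdot 2 - 58\right) \left(-1\right) = \left(\left(-9\right) 2 - 58\right) \left(-1\right) = \left(-18 - 58\right) \left(-1\right) = \left(-76\right) \left(-1\right) = 76$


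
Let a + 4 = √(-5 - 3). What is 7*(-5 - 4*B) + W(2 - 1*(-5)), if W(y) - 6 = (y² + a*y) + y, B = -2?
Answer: 55 + 14*I*√2 ≈ 55.0 + 19.799*I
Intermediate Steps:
a = -4 + 2*I*√2 (a = -4 + √(-5 - 3) = -4 + √(-8) = -4 + 2*I*√2 ≈ -4.0 + 2.8284*I)
W(y) = 6 + y + y² + y*(-4 + 2*I*√2) (W(y) = 6 + ((y² + (-4 + 2*I*√2)*y) + y) = 6 + ((y² + y*(-4 + 2*I*√2)) + y) = 6 + (y + y² + y*(-4 + 2*I*√2)) = 6 + y + y² + y*(-4 + 2*I*√2))
7*(-5 - 4*B) + W(2 - 1*(-5)) = 7*(-5 - 4*(-2)) + (6 + (2 - 1*(-5)) + (2 - 1*(-5))² - 2*(2 - 1*(-5))*(2 - I*√2)) = 7*(-5 + 8) + (6 + (2 + 5) + (2 + 5)² - 2*(2 + 5)*(2 - I*√2)) = 7*3 + (6 + 7 + 7² - 2*7*(2 - I*√2)) = 21 + (6 + 7 + 49 + (-28 + 14*I*√2)) = 21 + (34 + 14*I*√2) = 55 + 14*I*√2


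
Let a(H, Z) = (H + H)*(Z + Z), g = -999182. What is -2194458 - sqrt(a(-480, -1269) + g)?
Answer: -2194458 - sqrt(1437298) ≈ -2.1957e+6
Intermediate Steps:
a(H, Z) = 4*H*Z (a(H, Z) = (2*H)*(2*Z) = 4*H*Z)
-2194458 - sqrt(a(-480, -1269) + g) = -2194458 - sqrt(4*(-480)*(-1269) - 999182) = -2194458 - sqrt(2436480 - 999182) = -2194458 - sqrt(1437298)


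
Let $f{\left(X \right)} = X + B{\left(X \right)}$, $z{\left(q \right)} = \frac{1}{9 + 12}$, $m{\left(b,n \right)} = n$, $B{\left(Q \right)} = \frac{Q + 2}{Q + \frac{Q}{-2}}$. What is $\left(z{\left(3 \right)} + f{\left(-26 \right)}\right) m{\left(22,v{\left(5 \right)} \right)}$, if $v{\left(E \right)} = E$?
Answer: $- \frac{32905}{273} \approx -120.53$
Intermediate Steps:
$B{\left(Q \right)} = \frac{2 \left(2 + Q\right)}{Q}$ ($B{\left(Q \right)} = \frac{2 + Q}{Q + Q \left(- \frac{1}{2}\right)} = \frac{2 + Q}{Q - \frac{Q}{2}} = \frac{2 + Q}{\frac{1}{2} Q} = \left(2 + Q\right) \frac{2}{Q} = \frac{2 \left(2 + Q\right)}{Q}$)
$z{\left(q \right)} = \frac{1}{21}$
$f{\left(X \right)} = 2 + X + \frac{4}{X}$ ($f{\left(X \right)} = X + \left(2 + \frac{4}{X}\right) = 2 + X + \frac{4}{X}$)
$\left(z{\left(3 \right)} + f{\left(-26 \right)}\right) m{\left(22,v{\left(5 \right)} \right)} = \left(\frac{1}{21} + \left(2 - 26 + \frac{4}{-26}\right)\right) 5 = \left(\frac{1}{21} + \left(2 - 26 + 4 \left(- \frac{1}{26}\right)\right)\right) 5 = \left(\frac{1}{21} - \frac{314}{13}\right) 5 = \left(- \frac{6581}{273}\right) 5 = - \frac{32905}{273}$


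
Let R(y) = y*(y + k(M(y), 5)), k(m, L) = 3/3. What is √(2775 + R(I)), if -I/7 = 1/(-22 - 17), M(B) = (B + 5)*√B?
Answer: √4221097/39 ≈ 52.680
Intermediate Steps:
M(B) = √B*(5 + B) (M(B) = (5 + B)*√B = √B*(5 + B))
k(m, L) = 1 (k(m, L) = 3*(⅓) = 1)
I = 7/39 (I = -7/(-22 - 17) = -7/(-39) = -7*(-1/39) = 7/39 ≈ 0.17949)
R(y) = y*(1 + y) (R(y) = y*(y + 1) = y*(1 + y))
√(2775 + R(I)) = √(2775 + 7*(1 + 7/39)/39) = √(2775 + (7/39)*(46/39)) = √(2775 + 322/1521) = √(4221097/1521) = √4221097/39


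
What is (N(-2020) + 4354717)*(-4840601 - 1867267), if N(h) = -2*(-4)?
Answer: -29210920476300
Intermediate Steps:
N(h) = 8
(N(-2020) + 4354717)*(-4840601 - 1867267) = (8 + 4354717)*(-4840601 - 1867267) = 4354725*(-6707868) = -29210920476300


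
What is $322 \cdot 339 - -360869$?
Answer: $470027$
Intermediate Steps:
$322 \cdot 339 - -360869 = 109158 + 360869 = 470027$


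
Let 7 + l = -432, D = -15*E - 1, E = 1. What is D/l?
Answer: 16/439 ≈ 0.036446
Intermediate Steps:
D = -16 (D = -15*1 - 1 = -15 - 1 = -16)
l = -439 (l = -7 - 432 = -439)
D/l = -16/(-439) = -16*(-1/439) = 16/439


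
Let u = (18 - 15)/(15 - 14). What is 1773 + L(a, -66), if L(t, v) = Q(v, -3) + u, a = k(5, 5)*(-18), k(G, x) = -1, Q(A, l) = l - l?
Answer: 1776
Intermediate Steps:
Q(A, l) = 0
u = 3 (u = 3/1 = 3*1 = 3)
a = 18 (a = -1*(-18) = 18)
L(t, v) = 3 (L(t, v) = 0 + 3 = 3)
1773 + L(a, -66) = 1773 + 3 = 1776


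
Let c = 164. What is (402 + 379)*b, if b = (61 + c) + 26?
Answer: 196031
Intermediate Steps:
b = 251 (b = (61 + 164) + 26 = 225 + 26 = 251)
(402 + 379)*b = (402 + 379)*251 = 781*251 = 196031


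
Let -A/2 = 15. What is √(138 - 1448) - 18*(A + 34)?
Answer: -72 + I*√1310 ≈ -72.0 + 36.194*I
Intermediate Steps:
A = -30 (A = -2*15 = -30)
√(138 - 1448) - 18*(A + 34) = √(138 - 1448) - 18*(-30 + 34) = √(-1310) - 18*4 = I*√1310 - 72 = -72 + I*√1310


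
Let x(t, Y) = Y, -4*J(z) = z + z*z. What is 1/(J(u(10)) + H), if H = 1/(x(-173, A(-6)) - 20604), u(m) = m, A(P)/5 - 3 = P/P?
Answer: -20584/566061 ≈ -0.036364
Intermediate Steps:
A(P) = 20 (A(P) = 15 + 5*(P/P) = 15 + 5*1 = 15 + 5 = 20)
J(z) = -z/4 - z**2/4 (J(z) = -(z + z*z)/4 = -(z + z**2)/4 = -z/4 - z**2/4)
H = -1/20584 (H = 1/(20 - 20604) = 1/(-20584) = -1/20584 ≈ -4.8581e-5)
1/(J(u(10)) + H) = 1/(-1/4*10*(1 + 10) - 1/20584) = 1/(-1/4*10*11 - 1/20584) = 1/(-55/2 - 1/20584) = 1/(-566061/20584) = -20584/566061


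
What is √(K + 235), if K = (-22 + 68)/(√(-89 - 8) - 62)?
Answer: √(3638658303 - 181286*I*√97)/3941 ≈ 15.306 - 0.0037553*I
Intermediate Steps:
K = 46/(-62 + I*√97) (K = 46/(√(-97) - 62) = 46/(I*√97 - 62) = 46/(-62 + I*√97) ≈ -0.72367 - 0.11496*I)
√(K + 235) = √((-2852/3941 - 46*I*√97/3941) + 235) = √(923283/3941 - 46*I*√97/3941)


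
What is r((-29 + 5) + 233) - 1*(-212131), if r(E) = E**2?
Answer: 255812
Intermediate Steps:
r((-29 + 5) + 233) - 1*(-212131) = ((-29 + 5) + 233)**2 - 1*(-212131) = (-24 + 233)**2 + 212131 = 209**2 + 212131 = 43681 + 212131 = 255812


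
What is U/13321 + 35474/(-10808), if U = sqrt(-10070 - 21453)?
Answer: -17737/5404 + I*sqrt(31523)/13321 ≈ -3.2822 + 0.013328*I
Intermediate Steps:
U = I*sqrt(31523) (U = sqrt(-31523) = I*sqrt(31523) ≈ 177.55*I)
U/13321 + 35474/(-10808) = (I*sqrt(31523))/13321 + 35474/(-10808) = (I*sqrt(31523))*(1/13321) + 35474*(-1/10808) = I*sqrt(31523)/13321 - 17737/5404 = -17737/5404 + I*sqrt(31523)/13321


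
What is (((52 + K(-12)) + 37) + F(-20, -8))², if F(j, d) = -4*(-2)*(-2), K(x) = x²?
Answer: 47089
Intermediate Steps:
F(j, d) = -16 (F(j, d) = 8*(-2) = -16)
(((52 + K(-12)) + 37) + F(-20, -8))² = (((52 + (-12)²) + 37) - 16)² = (((52 + 144) + 37) - 16)² = ((196 + 37) - 16)² = (233 - 16)² = 217² = 47089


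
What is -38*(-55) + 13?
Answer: 2103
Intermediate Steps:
-38*(-55) + 13 = 2090 + 13 = 2103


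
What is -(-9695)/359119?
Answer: 9695/359119 ≈ 0.026997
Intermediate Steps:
-(-9695)/359119 = -1*(-9695/359119) = 9695/359119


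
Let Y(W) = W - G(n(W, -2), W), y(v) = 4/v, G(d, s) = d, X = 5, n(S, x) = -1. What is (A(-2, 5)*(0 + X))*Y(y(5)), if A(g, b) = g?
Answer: -18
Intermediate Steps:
Y(W) = 1 + W (Y(W) = W - 1*(-1) = W + 1 = 1 + W)
(A(-2, 5)*(0 + X))*Y(y(5)) = (-2*(0 + 5))*(1 + 4/5) = (-2*5)*(1 + 4*(⅕)) = -10*(1 + ⅘) = -10*9/5 = -18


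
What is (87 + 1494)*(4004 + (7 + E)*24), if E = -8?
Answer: 6292380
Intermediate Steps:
(87 + 1494)*(4004 + (7 + E)*24) = (87 + 1494)*(4004 + (7 - 8)*24) = 1581*(4004 - 1*24) = 1581*(4004 - 24) = 1581*3980 = 6292380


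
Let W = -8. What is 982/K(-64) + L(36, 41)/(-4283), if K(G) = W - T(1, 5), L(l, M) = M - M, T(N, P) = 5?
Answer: -982/13 ≈ -75.538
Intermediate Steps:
L(l, M) = 0
K(G) = -13 (K(G) = -8 - 1*5 = -8 - 5 = -13)
982/K(-64) + L(36, 41)/(-4283) = 982/(-13) + 0/(-4283) = 982*(-1/13) + 0*(-1/4283) = -982/13 + 0 = -982/13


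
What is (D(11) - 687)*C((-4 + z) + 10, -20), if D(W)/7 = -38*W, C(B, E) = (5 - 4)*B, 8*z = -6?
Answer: -75873/4 ≈ -18968.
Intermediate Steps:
z = -3/4 (z = (1/8)*(-6) = -3/4 ≈ -0.75000)
C(B, E) = B (C(B, E) = 1*B = B)
D(W) = -266*W (D(W) = 7*(-38*W) = -266*W)
(D(11) - 687)*C((-4 + z) + 10, -20) = (-266*11 - 687)*((-4 - 3/4) + 10) = (-2926 - 687)*(-19/4 + 10) = -3613*21/4 = -75873/4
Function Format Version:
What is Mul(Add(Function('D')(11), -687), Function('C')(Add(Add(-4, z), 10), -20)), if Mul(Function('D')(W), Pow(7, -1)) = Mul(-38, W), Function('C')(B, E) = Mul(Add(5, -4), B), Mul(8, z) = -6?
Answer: Rational(-75873, 4) ≈ -18968.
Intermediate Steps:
z = Rational(-3, 4) (z = Mul(Rational(1, 8), -6) = Rational(-3, 4) ≈ -0.75000)
Function('C')(B, E) = B (Function('C')(B, E) = Mul(1, B) = B)
Function('D')(W) = Mul(-266, W) (Function('D')(W) = Mul(7, Mul(-38, W)) = Mul(-266, W))
Mul(Add(Function('D')(11), -687), Function('C')(Add(Add(-4, z), 10), -20)) = Mul(Add(Mul(-266, 11), -687), Add(Add(-4, Rational(-3, 4)), 10)) = Mul(Add(-2926, -687), Add(Rational(-19, 4), 10)) = Mul(-3613, Rational(21, 4)) = Rational(-75873, 4)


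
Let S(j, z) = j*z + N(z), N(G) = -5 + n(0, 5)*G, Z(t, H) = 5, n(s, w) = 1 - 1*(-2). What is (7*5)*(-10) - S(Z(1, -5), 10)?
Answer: -425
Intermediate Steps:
n(s, w) = 3 (n(s, w) = 1 + 2 = 3)
N(G) = -5 + 3*G
S(j, z) = -5 + 3*z + j*z (S(j, z) = j*z + (-5 + 3*z) = -5 + 3*z + j*z)
(7*5)*(-10) - S(Z(1, -5), 10) = (7*5)*(-10) - (-5 + 3*10 + 5*10) = 35*(-10) - (-5 + 30 + 50) = -350 - 1*75 = -350 - 75 = -425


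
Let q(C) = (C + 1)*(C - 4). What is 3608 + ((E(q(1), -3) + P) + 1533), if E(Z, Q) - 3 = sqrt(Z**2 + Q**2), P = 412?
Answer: 5556 + 3*sqrt(5) ≈ 5562.7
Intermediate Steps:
q(C) = (1 + C)*(-4 + C)
E(Z, Q) = 3 + sqrt(Q**2 + Z**2) (E(Z, Q) = 3 + sqrt(Z**2 + Q**2) = 3 + sqrt(Q**2 + Z**2))
3608 + ((E(q(1), -3) + P) + 1533) = 3608 + (((3 + sqrt((-3)**2 + (-4 + 1**2 - 3*1)**2)) + 412) + 1533) = 3608 + (((3 + sqrt(9 + (-4 + 1 - 3)**2)) + 412) + 1533) = 3608 + (((3 + sqrt(9 + (-6)**2)) + 412) + 1533) = 3608 + (((3 + sqrt(9 + 36)) + 412) + 1533) = 3608 + (((3 + sqrt(45)) + 412) + 1533) = 3608 + (((3 + 3*sqrt(5)) + 412) + 1533) = 3608 + ((415 + 3*sqrt(5)) + 1533) = 3608 + (1948 + 3*sqrt(5)) = 5556 + 3*sqrt(5)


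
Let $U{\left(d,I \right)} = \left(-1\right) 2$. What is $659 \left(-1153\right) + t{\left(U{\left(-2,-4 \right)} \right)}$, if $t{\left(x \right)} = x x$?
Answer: $-759823$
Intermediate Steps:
$U{\left(d,I \right)} = -2$
$t{\left(x \right)} = x^{2}$
$659 \left(-1153\right) + t{\left(U{\left(-2,-4 \right)} \right)} = 659 \left(-1153\right) + \left(-2\right)^{2} = -759827 + 4 = -759823$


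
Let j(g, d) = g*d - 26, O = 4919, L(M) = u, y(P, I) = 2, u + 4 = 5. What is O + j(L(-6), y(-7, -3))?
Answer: 4895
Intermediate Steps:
u = 1 (u = -4 + 5 = 1)
L(M) = 1
j(g, d) = -26 + d*g (j(g, d) = d*g - 26 = -26 + d*g)
O + j(L(-6), y(-7, -3)) = 4919 + (-26 + 2*1) = 4919 + (-26 + 2) = 4919 - 24 = 4895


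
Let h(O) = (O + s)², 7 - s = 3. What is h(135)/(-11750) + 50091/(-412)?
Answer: -298264751/2420500 ≈ -123.22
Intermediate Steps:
s = 4 (s = 7 - 1*3 = 7 - 3 = 4)
h(O) = (4 + O)² (h(O) = (O + 4)² = (4 + O)²)
h(135)/(-11750) + 50091/(-412) = (4 + 135)²/(-11750) + 50091/(-412) = 139²*(-1/11750) + 50091*(-1/412) = 19321*(-1/11750) - 50091/412 = -19321/11750 - 50091/412 = -298264751/2420500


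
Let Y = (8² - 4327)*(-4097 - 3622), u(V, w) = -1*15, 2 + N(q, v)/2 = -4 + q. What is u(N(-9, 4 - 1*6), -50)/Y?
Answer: -5/10968699 ≈ -4.5584e-7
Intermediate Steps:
N(q, v) = -12 + 2*q (N(q, v) = -4 + 2*(-4 + q) = -4 + (-8 + 2*q) = -12 + 2*q)
u(V, w) = -15
Y = 32906097 (Y = (64 - 4327)*(-7719) = -4263*(-7719) = 32906097)
u(N(-9, 4 - 1*6), -50)/Y = -15/32906097 = -15*1/32906097 = -5/10968699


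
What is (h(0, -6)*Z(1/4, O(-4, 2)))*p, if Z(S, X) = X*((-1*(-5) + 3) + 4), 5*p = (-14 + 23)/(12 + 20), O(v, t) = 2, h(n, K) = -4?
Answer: -27/5 ≈ -5.4000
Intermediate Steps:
p = 9/160 (p = ((-14 + 23)/(12 + 20))/5 = (9/32)/5 = (9*(1/32))/5 = (⅕)*(9/32) = 9/160 ≈ 0.056250)
Z(S, X) = 12*X (Z(S, X) = X*((5 + 3) + 4) = X*(8 + 4) = X*12 = 12*X)
(h(0, -6)*Z(1/4, O(-4, 2)))*p = -48*2*(9/160) = -4*24*(9/160) = -96*9/160 = -27/5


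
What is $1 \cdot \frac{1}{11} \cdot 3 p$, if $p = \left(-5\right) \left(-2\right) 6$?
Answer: $\frac{180}{11} \approx 16.364$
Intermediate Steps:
$p = 60$ ($p = 10 \cdot 6 = 60$)
$1 \cdot \frac{1}{11} \cdot 3 p = 1 \cdot \frac{1}{11} \cdot 3 \cdot 60 = \frac{1}{11} \cdot 3 \cdot 60 = \frac{3}{11} \cdot 60 = \frac{180}{11}$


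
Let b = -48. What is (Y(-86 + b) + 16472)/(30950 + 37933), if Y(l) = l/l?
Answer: 5491/22961 ≈ 0.23914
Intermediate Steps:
Y(l) = 1
(Y(-86 + b) + 16472)/(30950 + 37933) = (1 + 16472)/(30950 + 37933) = 16473/68883 = 16473*(1/68883) = 5491/22961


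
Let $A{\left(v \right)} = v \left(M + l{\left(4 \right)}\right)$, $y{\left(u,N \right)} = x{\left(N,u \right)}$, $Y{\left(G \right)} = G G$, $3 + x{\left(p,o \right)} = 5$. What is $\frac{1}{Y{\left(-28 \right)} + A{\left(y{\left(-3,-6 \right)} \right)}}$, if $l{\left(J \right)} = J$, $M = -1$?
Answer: $\frac{1}{790} \approx 0.0012658$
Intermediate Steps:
$x{\left(p,o \right)} = 2$ ($x{\left(p,o \right)} = -3 + 5 = 2$)
$Y{\left(G \right)} = G^{2}$
$y{\left(u,N \right)} = 2$
$A{\left(v \right)} = 3 v$ ($A{\left(v \right)} = v \left(-1 + 4\right) = v 3 = 3 v$)
$\frac{1}{Y{\left(-28 \right)} + A{\left(y{\left(-3,-6 \right)} \right)}} = \frac{1}{\left(-28\right)^{2} + 3 \cdot 2} = \frac{1}{784 + 6} = \frac{1}{790}$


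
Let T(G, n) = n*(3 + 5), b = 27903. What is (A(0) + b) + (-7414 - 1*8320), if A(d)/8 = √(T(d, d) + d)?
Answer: 12169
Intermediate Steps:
T(G, n) = 8*n (T(G, n) = n*8 = 8*n)
A(d) = 24*√d (A(d) = 8*√(8*d + d) = 8*√(9*d) = 8*(3*√d) = 24*√d)
(A(0) + b) + (-7414 - 1*8320) = (24*√0 + 27903) + (-7414 - 1*8320) = (24*0 + 27903) + (-7414 - 8320) = (0 + 27903) - 15734 = 27903 - 15734 = 12169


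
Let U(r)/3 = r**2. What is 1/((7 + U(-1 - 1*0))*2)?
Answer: 1/20 ≈ 0.050000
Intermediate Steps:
U(r) = 3*r**2
1/((7 + U(-1 - 1*0))*2) = 1/((7 + 3*(-1 - 1*0)**2)*2) = 1/((7 + 3*(-1 + 0)**2)*2) = 1/((7 + 3*(-1)**2)*2) = 1/((7 + 3*1)*2) = 1/((7 + 3)*2) = 1/(10*2) = 1/20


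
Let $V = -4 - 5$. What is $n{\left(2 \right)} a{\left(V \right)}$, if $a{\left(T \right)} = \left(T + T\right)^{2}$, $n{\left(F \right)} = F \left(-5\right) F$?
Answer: $-6480$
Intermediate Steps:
$n{\left(F \right)} = - 5 F^{2}$ ($n{\left(F \right)} = - 5 F F = - 5 F^{2}$)
$V = -9$ ($V = -4 - 5 = -9$)
$a{\left(T \right)} = 4 T^{2}$ ($a{\left(T \right)} = \left(2 T\right)^{2} = 4 T^{2}$)
$n{\left(2 \right)} a{\left(V \right)} = - 5 \cdot 2^{2} \cdot 4 \left(-9\right)^{2} = \left(-5\right) 4 \cdot 4 \cdot 81 = \left(-20\right) 324 = -6480$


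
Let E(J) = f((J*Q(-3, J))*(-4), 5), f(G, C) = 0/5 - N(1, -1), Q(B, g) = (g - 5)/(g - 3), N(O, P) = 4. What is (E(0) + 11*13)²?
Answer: 19321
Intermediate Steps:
Q(B, g) = (-5 + g)/(-3 + g)
f(G, C) = -4 (f(G, C) = 0/5 - 1*4 = 0*(⅕) - 4 = 0 - 4 = -4)
E(J) = -4
(E(0) + 11*13)² = (-4 + 11*13)² = (-4 + 143)² = 139² = 19321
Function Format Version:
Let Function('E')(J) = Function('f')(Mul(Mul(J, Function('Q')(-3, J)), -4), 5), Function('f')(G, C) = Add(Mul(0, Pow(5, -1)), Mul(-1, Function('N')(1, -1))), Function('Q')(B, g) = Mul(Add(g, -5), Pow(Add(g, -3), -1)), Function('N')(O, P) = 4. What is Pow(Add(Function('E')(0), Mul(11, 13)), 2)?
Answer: 19321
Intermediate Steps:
Function('Q')(B, g) = Mul(Pow(Add(-3, g), -1), Add(-5, g)) (Function('Q')(B, g) = Mul(Add(-5, g), Pow(Add(-3, g), -1)) = Mul(Pow(Add(-3, g), -1), Add(-5, g)))
Function('f')(G, C) = -4 (Function('f')(G, C) = Add(Mul(0, Pow(5, -1)), Mul(-1, 4)) = Add(Mul(0, Rational(1, 5)), -4) = Add(0, -4) = -4)
Function('E')(J) = -4
Pow(Add(Function('E')(0), Mul(11, 13)), 2) = Pow(Add(-4, Mul(11, 13)), 2) = Pow(Add(-4, 143), 2) = Pow(139, 2) = 19321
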